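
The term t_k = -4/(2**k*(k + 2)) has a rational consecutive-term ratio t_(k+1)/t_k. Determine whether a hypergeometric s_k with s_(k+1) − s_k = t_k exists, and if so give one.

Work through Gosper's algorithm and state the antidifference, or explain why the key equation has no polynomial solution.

none — t_k is not Gosper-summable

t_(k+1)/t_k = (k + 2)/(2*(k + 3)).
A = k/2 + 1, B = k + 3, C = 1.
Key eq: (k/2 + 1)·f(k+1) = (k + 2)·f(k) + (1).
d = -1 from the (1,1,0) case.
deg f ≤ -1 is impossible — no certificate.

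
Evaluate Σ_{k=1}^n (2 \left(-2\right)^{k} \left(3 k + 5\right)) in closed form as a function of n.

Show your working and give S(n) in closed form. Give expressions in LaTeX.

S(n) = 4 \left(-2\right)^{n} n + 8 \left(-2\right)^{n} - 8

The ratio is 2*(-3*k - 8)/(3*k + 5).
So A=-2 and B=1, with C=k + 5/3.
Need (-2)·f(k+1) − (1)·f(k) = k + 5/3.
From deg A=0, deg B=0, deg C=1: d=1.
Solving with deg f ≤ 1: f(k) = -(k + 1)/3.
Certificate R = B(k−1)f/C = -(k + 1)/(3*k + 5) gives s_k = (-2)**(k + 1)*(k + 1).
Verify: 2*(-2)**k*(3*k + 5) matches t_k.
Σ_(k=1)^n t_k = s_(n+1) − s_(1) = ((-2)**(n + 2)*(n + 2)) − (8), i.e. 4*(-2)**n*n + 8*(-2)**n - 8.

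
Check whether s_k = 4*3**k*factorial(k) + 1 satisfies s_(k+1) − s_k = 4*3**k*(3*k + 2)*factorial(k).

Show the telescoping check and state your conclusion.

valid; difference matches t_k

s_(k+1) = 12*3**k*k*factorial(k) + 12*3**k*factorial(k) + 1
s_(k+1) − s_k = 4*3**k*(3*k + 2)*factorial(k)
(s_(k+1) − s_k) − t_k = 0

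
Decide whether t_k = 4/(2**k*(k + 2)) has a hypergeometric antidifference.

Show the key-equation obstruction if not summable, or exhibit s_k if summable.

Ratio r(k) = (k + 2)/(2*(k + 3)).
Take A(k)=k/2 + 1, B(k)=k + 3, C(k)=1.
Key eq: (k/2 + 1)·f(k+1) = (k + 2)·f(k) + (1).
deg f ≤ -1 (via 1,1,0).
Bound -1 < 0, so the key equation has no polynomial solution.

No. Not Gosper-summable.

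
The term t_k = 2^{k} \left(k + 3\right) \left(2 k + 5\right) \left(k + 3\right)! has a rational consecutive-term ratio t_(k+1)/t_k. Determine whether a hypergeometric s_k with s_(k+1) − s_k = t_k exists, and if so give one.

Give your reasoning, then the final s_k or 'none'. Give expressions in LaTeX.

s_k = 2^{k} \left(k + 1\right) \left(k + 3\right)!

t_(k+1)/t_k = (k + 4)**2*(4*k + 14)/((k + 3)*(2*k + 5)).
Normal form (A,B,C) = (2*k + 8, 1, k**2 + 11*k/2 + 15/2).
Need (2*k + 8)·f(k+1) − (1)·f(k) = k**2 + 11*k/2 + 15/2.
Degrees (1,0,2) ⇒ d ≤ 1.
Solve for f: f(k) = (k + 1)/2 (degree 1 ≤ 1).
So s_k = (B(k−1)f/C)·t_k = ((k + 1)/((k + 3)*(2*k + 5)))·t_k = 2**k*(k + 1)*factorial(k + 3).
Δs = 2**k*(k + 3)*(2*k + 5)*factorial(k + 3), as required.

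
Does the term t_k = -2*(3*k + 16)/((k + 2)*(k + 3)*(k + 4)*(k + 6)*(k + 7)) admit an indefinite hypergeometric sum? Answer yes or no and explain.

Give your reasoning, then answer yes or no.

Compute t_(k+1)/t_k: get (k + 2)*(k + 6)*(3*k + 19)/((k + 5)*(k + 8)*(3*k + 16)).
Gosper form: A/B · C(k+1)/C(k) with A=k + 2, B=k + 8, C=k**2 + 31*k/3 + 80/3.
Key eq: (k + 2)·f(k+1) = (k + 7)·f(k) + (k**2 + 31*k/3 + 80/3).
deg f ≤ 5 (via 1,1,2).
A polynomial solution: f(k) = k*(k + 4)*(k + 5)*(k**2 + 11*k + 36)/108.
R(k) = B(k−1)·f(k)/C(k) = k*(k + 4)*(k + 7)*(k**2 + 11*k + 36)/(36*(3*k + 16)); s_k = R·t_k = k*(-k**2 - 11*k - 36)/(18*(k**3 + 11*k**2 + 36*k + 36)).
Check: Δs_k = 2*(-3*k - 16)/(k**5 + 22*k**4 + 185*k**3 + 740*k**2 + 1404*k + 1008). ✓

Yes. s_k = k*(-k**2 - 11*k - 36)/(18*(k**3 + 11*k**2 + 36*k + 36)).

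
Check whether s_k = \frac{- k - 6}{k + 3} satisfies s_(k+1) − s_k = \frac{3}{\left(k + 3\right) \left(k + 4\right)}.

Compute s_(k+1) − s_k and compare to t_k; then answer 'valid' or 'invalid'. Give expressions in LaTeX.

valid; difference matches t_k

s_(k+1) = (-k - 7)/(k + 4)
s_(k+1) − s_k = 3/(k**2 + 7*k + 12)
(s_(k+1) − s_k) − t_k = 0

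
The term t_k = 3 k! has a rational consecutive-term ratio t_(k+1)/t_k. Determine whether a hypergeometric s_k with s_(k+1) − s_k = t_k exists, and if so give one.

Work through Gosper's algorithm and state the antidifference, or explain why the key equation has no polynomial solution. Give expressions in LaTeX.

t_(k+1)/t_k = k + 1.
Factor: A=k + 1; B=1; C=1.
Need (k + 1)·f(k+1) − (1)·f(k) = 1.
deg f ≤ -1 (via 1,0,0).
Bound -1 < 0, so the key equation has no polynomial solution.

not Gosper-summable; s_k does not exist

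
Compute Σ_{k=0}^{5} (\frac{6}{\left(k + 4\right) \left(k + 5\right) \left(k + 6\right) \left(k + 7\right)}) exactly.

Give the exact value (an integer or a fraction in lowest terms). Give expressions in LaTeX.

Σ = 1/66

The ratio is (k + 4)/(k + 8).
Factor: A=k + 4; B=k + 8; C=1.
Key eq: (k + 4)·f(k+1) = (k + 7)·f(k) + (1).
From deg A=1, deg B=1, deg C=0: d=3.
Solving with deg f ≤ 3: f(k) = k*(k**2 + 15*k + 74)/360.
R(k) = B(k−1)·f(k)/C(k) = k*(k + 7)*(k**2 + 15*k + 74)/360; s_k = R·t_k = k*(k**2 + 15*k + 74)/(60*(k + 4)*(k + 5)*(k + 6)).
Δs = 6/(k**4 + 22*k**3 + 179*k**2 + 638*k + 840), as required.
Sum = s_(6) − s_(0); s_(6) = 1/66, s_(0) = 0 ⇒ 1/66.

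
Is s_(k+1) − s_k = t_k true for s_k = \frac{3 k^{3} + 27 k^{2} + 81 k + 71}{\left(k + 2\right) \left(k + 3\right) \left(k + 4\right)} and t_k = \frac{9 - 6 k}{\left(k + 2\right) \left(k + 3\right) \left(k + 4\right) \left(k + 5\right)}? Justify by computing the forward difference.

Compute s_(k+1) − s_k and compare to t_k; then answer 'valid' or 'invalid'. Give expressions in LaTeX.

valid; difference matches t_k

s_(k+1) = (81*k + 3*(k + 1)**3 + 27*(k + 1)**2 + 152)/((k + 3)*(k + 4)*(k + 5))
s_(k+1) − s_k = 3*(3 - 2*k)/(k**4 + 14*k**3 + 71*k**2 + 154*k + 120)
(s_(k+1) − s_k) − t_k = 0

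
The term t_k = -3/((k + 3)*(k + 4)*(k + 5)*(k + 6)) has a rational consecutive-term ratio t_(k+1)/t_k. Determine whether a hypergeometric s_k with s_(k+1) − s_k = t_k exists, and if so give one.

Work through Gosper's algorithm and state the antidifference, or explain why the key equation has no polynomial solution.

s_k = k*(-k**2 - 12*k - 47)/(60*(k + 3)*(k + 4)*(k + 5))

t_(k+1)/t_k = (k + 3)/(k + 7).
Factor: A=k + 3; B=k + 7; C=1.
Need (k + 3)·f(k+1) − (k + 6)·f(k) = 1.
Bound: deg f ≤ 3.
Coefficient equations give f(k) = k*(k**2 + 12*k + 47)/180.
Then R = B(k−1)f/C = k*(k + 6)*(k**2 + 12*k + 47)/180, so s_k = R(k)·t_k = k*(-k**2 - 12*k - 47)/(60*(k + 3)*(k + 4)*(k + 5)).
Δs = -3/(k**4 + 18*k**3 + 119*k**2 + 342*k + 360), as required.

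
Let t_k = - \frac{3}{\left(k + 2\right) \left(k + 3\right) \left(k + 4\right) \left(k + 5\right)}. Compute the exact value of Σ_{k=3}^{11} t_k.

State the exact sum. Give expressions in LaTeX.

Compute t_(k+1)/t_k: get (k + 2)/(k + 6).
Factor: A=k + 2; B=k + 6; C=1.
Set up (k + 2)·f(k+1) − (k + 5)·f(k) − (1) = 0.
From deg A=1, deg B=1, deg C=0: d=3.
Solving with deg f ≤ 3: f(k) = k*(k**2 + 9*k + 26)/72.
Get s_k = R·t_k = k*(-k**2 - 9*k - 26)/(24*(k + 2)*(k + 3)*(k + 4)) with R(k) = B(k−1)f(k)/C(k) = k*(k + 5)*(k**2 + 9*k + 26)/72.
Verify: -3/(k**4 + 14*k**3 + 71*k**2 + 154*k + 120) matches t_k.
Telescoping: Σ = s_(12) − s_(3) = -139/3360 − (-31/840) = -1/224.

Σ = -1/224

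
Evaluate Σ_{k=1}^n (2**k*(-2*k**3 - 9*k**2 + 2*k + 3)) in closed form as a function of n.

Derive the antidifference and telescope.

Step 1: r(k) = 2*(2*k**3 + 15*k**2 + 22*k + 6)/(2*k**3 + 9*k**2 - 2*k - 3).
So A=2 and B=1, with C=k**3 + 9*k**2/2 - k - 3/2.
f must satisfy (2)·f(k+1) − (1)·f(k) = k**3 + 9*k**2/2 - k - 3/2.
From deg A=0, deg B=0, deg C=3: d=3.
Solving with deg f ≤ 3: f(k) = (k - 1)*(k + 1)*(2*k - 3)/2.
R(k) = B(k−1)·f(k)/C(k) = (k - 1)*(k + 1)*(2*k - 3)/((2*k + 1)*(k**2 + 4*k - 3)); s_k = R·t_k = 2**k*(-2*k**3 + 3*k**2 + 2*k - 3).
Verify: 2**k*(-2*k**3 - 9*k**2 + 2*k + 3) matches t_k.
Σ_(k=1)^n t_k = s_(n+1) − s_(1) = (2**(n + 1)*n*(-2*n**2 - 3*n + 2)) − (0), i.e. 2**(n + 1)*n*(-2*n**2 - 3*n + 2).

S(n) = 2**(n + 1)*n*(-2*n**2 - 3*n + 2)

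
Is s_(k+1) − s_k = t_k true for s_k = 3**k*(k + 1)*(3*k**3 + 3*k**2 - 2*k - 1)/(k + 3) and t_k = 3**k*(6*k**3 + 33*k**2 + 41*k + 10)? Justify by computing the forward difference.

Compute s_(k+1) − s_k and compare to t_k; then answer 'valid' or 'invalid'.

Invalid: residual 3**k*(-12*k**4 - 96*k**3 - 274*k**2 - 270*k - 62)/(k**2 + 7*k + 12) ≠ 0.

s_(k+1) = 3**(k + 1)*(3*k**4 + 18*k**3 + 37*k**2 + 29*k + 6)/(k + 4)
s_(k+1) − s_k = 3**k*(6*k**5 + 63*k**4 + 248*k**3 + 419*k**2 + 292*k + 58)/(k**2 + 7*k + 12)
(s_(k+1) − s_k) − t_k = 3**k*(-12*k**4 - 96*k**3 - 274*k**2 - 270*k - 62)/(k**2 + 7*k + 12)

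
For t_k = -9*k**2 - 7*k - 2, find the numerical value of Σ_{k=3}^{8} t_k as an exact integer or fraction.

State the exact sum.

Step 1: r(k) = (9*k**2 + 25*k + 18)/(9*k**2 + 7*k + 2).
Gosper form: A/B · C(k+1)/C(k) with A=1, B=1, C=k**2 + 7*k/9 + 2/9.
f must satisfy (1)·f(k+1) − (1)·f(k) = k**2 + 7*k/9 + 2/9.
Bound: deg f ≤ 3.
Solve for f: f(k) = k**2*(3*k - 1)/9 (degree 3 ≤ 3).
R(k) = B(k−1)·f(k)/C(k) = k**2*(3*k - 1)/(9*k**2 + 7*k + 2); s_k = R·t_k = k**2*(1 - 3*k).
s_(k+1) − s_k = -9*k**2 - 7*k - 2 = t_k.
Σ_(k=3)^(8) t_k = s_(9) − s_(3) = -2106 − (-72) = -2034.

Σ = -2034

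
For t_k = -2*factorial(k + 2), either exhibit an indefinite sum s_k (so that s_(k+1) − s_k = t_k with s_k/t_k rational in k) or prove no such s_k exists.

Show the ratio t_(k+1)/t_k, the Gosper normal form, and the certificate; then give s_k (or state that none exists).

not Gosper-summable; s_k does not exist

r(k) = k + 3 after simplifying.
Normal form (A,B,C) = (k + 3, 1, 1).
Solve (k + 3)·f(k+1) − (1)·f(k) = 1.
Bound: deg f ≤ -1.
deg f ≤ -1 is impossible — no certificate.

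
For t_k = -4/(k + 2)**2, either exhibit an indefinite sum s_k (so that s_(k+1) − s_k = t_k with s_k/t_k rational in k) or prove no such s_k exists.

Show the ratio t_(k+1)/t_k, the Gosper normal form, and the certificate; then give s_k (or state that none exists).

none (Gosper's algorithm certifies no s_k)

Compute t_(k+1)/t_k: get (k + 2)**2/(k + 3)**2.
A = k**2 + 4*k + 4, B = k**2 + 6*k + 9, C = 1.
Key eq: (k**2 + 4*k + 4)·f(k+1) = (k**2 + 4*k + 4)·f(k) + (1).
d = 0 from the (2,2,0) case.
Write f(k) = c0. Then LHS − RHS = -1, requiring -1 = 0: contradictory. No certificate.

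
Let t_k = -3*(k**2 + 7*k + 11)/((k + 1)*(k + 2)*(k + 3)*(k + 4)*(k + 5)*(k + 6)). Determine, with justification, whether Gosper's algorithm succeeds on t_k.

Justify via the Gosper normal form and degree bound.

Yes. s_k = k*(-k**2 - 9*k - 23)/(15*(k**3 + 9*k**2 + 23*k + 15)).

Step 1: r(k) = (k + 1)*(7*k + (k + 1)**2 + 18)/((k + 7)*(k**2 + 7*k + 11)).
Gosper form: A/B · C(k+1)/C(k) with A=k + 1, B=k + 7, C=k**2 + 7*k + 11.
Need (k + 1)·f(k+1) − (k + 6)·f(k) = k**2 + 7*k + 11.
Degrees (1,1,2) ⇒ d ≤ 5.
Solving with deg f ≤ 5: f(k) = k*(k + 2)*(k + 4)*(k**2 + 9*k + 23)/45.
Then R = B(k−1)f/C = k*(k + 2)*(k + 4)*(k + 6)*(k**2 + 9*k + 23)/(45*(k**2 + 7*k + 11)), so s_k = R(k)·t_k = k*(-k**2 - 9*k - 23)/(15*(k**3 + 9*k**2 + 23*k + 15)).
s_(k+1) − s_k = 3*(-k**2 - 7*k - 11)/(k**6 + 21*k**5 + 175*k**4 + 735*k**3 + 1624*k**2 + 1764*k + 720) = t_k.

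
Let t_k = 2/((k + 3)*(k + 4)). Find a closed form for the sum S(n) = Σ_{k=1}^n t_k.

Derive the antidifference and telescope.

r(k) = (k + 3)/(k + 5) after simplifying.
So A=k + 3 and B=k + 5, with C=1.
f must satisfy (k + 3)·f(k+1) − (k + 4)·f(k) = 1.
Degrees (1,1,0) ⇒ d ≤ 1.
Match coefficients ⇒ f(k) = k/3.
Get s_k = R·t_k = 2*k/(3*(k + 3)) with R(k) = B(k−1)f(k)/C(k) = k*(k + 4)/3.
s_(k+1) − s_k = 2/(k**2 + 7*k + 12) = t_k.
Σ_(k=1)^n t_k = s_(n+1) − s_(1) = (2*(n + 1)/(3*(n + 4))) − (1/6), i.e. n/(2*(n + 4)).

S(n) = n/(2*(n + 4))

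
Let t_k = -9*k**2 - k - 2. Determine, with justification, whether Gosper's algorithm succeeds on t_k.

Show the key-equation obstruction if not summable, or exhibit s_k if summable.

Yes. s_k = k*(-3*k**2 + 4*k - 3).

Ratio r(k) = (k + 9*(k + 1)**2 + 3)/(9*k**2 + k + 2).
Take A(k)=1, B(k)=1, C(k)=k**2 + k/9 + 2/9.
f must satisfy (1)·f(k+1) − (1)·f(k) = k**2 + k/9 + 2/9.
Degrees (0,0,2) ⇒ d ≤ 3.
Coefficient equations give f(k) = k*(3*k**2 - 4*k + 3)/9.
So s_k = (B(k−1)f/C)·t_k = (k*(3*k**2 - 4*k + 3)/(9*k**2 + k + 2))·t_k = k*(-3*k**2 + 4*k - 3).
Check: Δs_k = -9*k**2 - k - 2. ✓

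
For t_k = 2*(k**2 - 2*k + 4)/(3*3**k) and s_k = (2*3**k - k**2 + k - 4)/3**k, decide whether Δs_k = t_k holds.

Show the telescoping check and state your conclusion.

Valid: the claim telescopes to t_k.

s_(k+1) = (6*3**k - k**2 - k - 4)/(3*3**k)
s_(k+1) − s_k = 2*(k**2 - 2*k + 4)/(3*3**k)
(s_(k+1) − s_k) − t_k = 0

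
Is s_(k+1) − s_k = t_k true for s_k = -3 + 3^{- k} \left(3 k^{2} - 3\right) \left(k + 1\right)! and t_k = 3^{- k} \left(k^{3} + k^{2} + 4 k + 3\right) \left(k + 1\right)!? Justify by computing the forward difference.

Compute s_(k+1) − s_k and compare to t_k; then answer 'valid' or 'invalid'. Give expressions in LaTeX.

s_(k+1) = 3**(-k - 1)*(3*(k + 1)**2 - 3)*factorial(k + 2) - 3
s_(k+1) − s_k = (k**3 + k**2 + 4*k + 3)*factorial(k + 1)/3**k
(s_(k+1) − s_k) − t_k = 0

Valid: the claim telescopes to t_k.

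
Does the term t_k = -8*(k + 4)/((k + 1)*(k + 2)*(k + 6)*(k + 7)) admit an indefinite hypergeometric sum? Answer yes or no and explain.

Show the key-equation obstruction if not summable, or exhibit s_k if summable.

Yes. s_k = 2*k*(-k - 7)/(3*(k**2 + 7*k + 6)).

t_(k+1)/t_k = (k + 1)*(k + 5)*(k + 6)/((k + 3)*(k + 4)*(k + 8)).
Factor: A=k + 1; B=k + 8; C=k**4 + 16*k**3 + 95*k**2 + 248*k + 240.
Need (k + 1)·f(k+1) − (k + 7)·f(k) = k**4 + 16*k**3 + 95*k**2 + 248*k + 240.
deg f ≤ 6 (via 1,1,4).
A polynomial solution: f(k) = k*(k + 2)*(k + 3)*(k + 4)*(k + 5)*(k + 7)/12.
So s_k = (B(k−1)f/C)·t_k = (k*(k + 2)*(k + 7)**2/(12*(k + 4)))·t_k = 2*k*(-k - 7)/(3*(k**2 + 7*k + 6)).
s_(k+1) − s_k = 8*(-k - 4)/(k**4 + 16*k**3 + 83*k**2 + 152*k + 84) = t_k.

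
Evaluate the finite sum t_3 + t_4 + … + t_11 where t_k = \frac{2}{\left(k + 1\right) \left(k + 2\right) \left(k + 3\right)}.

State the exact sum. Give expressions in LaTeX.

Σ = 81/1820

t_(k+1)/t_k = (k + 1)/(k + 4).
So A=k + 1 and B=k + 4, with C=1.
Solve (k + 1)·f(k+1) − (k + 3)·f(k) = 1.
Degrees (1,1,0) ⇒ d ≤ 2.
Coefficient equations give f(k) = k*(k + 3)/4.
Then R = B(k−1)f/C = k*(k + 3)**2/4, so s_k = R(k)·t_k = k*(k + 3)/(2*(k + 1)*(k + 2)).
Δs = 2/(k**3 + 6*k**2 + 11*k + 6), as required.
Telescoping: Σ = s_(12) − s_(3) = 45/91 − (9/20) = 81/1820.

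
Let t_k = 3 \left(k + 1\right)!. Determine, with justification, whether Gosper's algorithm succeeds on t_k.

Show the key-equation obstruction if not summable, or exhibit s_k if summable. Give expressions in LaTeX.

No — negative degree bound, so no certificate f.

r(k) = k + 2 after simplifying.
Take A(k)=k + 2, B(k)=1, C(k)=1.
Solve (k + 2)·f(k+1) − (1)·f(k) = 1.
d = -1 from the (1,0,0) case.
Negative degree bound (-1): no f exists, t_k not Gosper-summable.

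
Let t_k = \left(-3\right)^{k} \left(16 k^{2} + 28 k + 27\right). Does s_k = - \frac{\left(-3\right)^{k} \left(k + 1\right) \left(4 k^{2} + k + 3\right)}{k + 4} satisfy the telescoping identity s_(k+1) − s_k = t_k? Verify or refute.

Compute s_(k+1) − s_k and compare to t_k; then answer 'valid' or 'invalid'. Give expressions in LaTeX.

s_(k+1) = 3*(-3)**k*(k + 2)*(k + 4*(k + 1)**2 + 4)/(k + 5)
s_(k+1) − s_k = (-3)**k*(16*k**4 + 124*k**3 + 311*k**2 + 383*k + 207)/(k**2 + 9*k + 20)
(s_(k+1) − s_k) − t_k = (-3)**(k + 1)*(16*k**3 + 96*k**2 + 140*k + 111)/(k**2 + 9*k + 20)

Invalid: residual \frac{\left(-3\right)^{k + 1} \left(16 k^{3} + 96 k^{2} + 140 k + 111\right)}{k^{2} + 9 k + 20} ≠ 0.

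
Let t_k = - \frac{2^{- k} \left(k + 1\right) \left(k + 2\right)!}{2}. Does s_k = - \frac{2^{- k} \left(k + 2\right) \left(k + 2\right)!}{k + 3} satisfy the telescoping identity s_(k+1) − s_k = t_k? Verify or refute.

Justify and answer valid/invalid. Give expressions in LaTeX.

Invalid: residual \frac{2^{- k} \left(k^{2} + 4 k + 1\right) \left(k + 2\right)!}{2 \left(k + 3\right) \left(k + 4\right)} ≠ 0.

s_(k+1) = -(k + 3)*factorial(k + 3)/(2*2**k*(k + 4))
s_(k+1) − s_k = -(k**3 + 7*k**2 + 15*k + 11)*factorial(k + 2)/(2*2**k*(k + 3)*(k + 4))
(s_(k+1) − s_k) − t_k = (k**2 + 4*k + 1)*factorial(k + 2)/(2*2**k*(k + 3)*(k + 4))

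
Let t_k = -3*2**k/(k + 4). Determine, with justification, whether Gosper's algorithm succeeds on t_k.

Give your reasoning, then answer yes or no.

No — negative degree bound, so no certificate f.

The ratio is 2*(k + 4)/(k + 5).
Gosper form: A/B · C(k+1)/C(k) with A=2*k + 8, B=k + 5, C=1.
Solve (2*k + 8)·f(k+1) − (k + 4)·f(k) = 1.
From deg A=1, deg B=1, deg C=0: d=-1.
deg f ≤ -1 is impossible — no certificate.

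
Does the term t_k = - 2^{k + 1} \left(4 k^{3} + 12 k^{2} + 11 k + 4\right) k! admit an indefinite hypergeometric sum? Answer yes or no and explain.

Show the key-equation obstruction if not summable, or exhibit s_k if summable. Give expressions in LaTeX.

Compute t_(k+1)/t_k: get 2*(4*k**4 + 28*k**3 + 71*k**2 + 78*k + 31)/(4*k**3 + 12*k**2 + 11*k + 4).
So A=2*k + 2 and B=1, with C=k**3 + 3*k**2 + 11*k/4 + 1.
Set up (2*k + 2)·f(k+1) − (1)·f(k) − (k**3 + 3*k**2 + 11*k/4 + 1) = 0.
From deg A=1, deg B=0, deg C=3: d=2.
Coefficient equations give f(k) = (2*k**2 + k - 2)/4.
Get s_k = R·t_k = -2**(k + 1)*(2*k**2 + k - 2)*factorial(k) with R(k) = B(k−1)f(k)/C(k) = (2*k**2 + k - 2)/(4*k**3 + 12*k**2 + 11*k + 4).
s_(k+1) − s_k = -2**(k + 1)*(4*k**3 + 12*k**2 + 11*k + 4)*factorial(k) = t_k.

Yes. s_k = - 2^{k + 1} \left(2 k^{2} + k - 2\right) k!.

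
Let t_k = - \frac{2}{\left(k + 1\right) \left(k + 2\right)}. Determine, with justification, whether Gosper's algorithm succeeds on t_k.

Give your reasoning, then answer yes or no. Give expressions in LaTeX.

Compute t_(k+1)/t_k: get (k + 1)/(k + 3).
Factor: A=k + 1; B=k + 3; C=1.
Key eq: (k + 1)·f(k+1) = (k + 2)·f(k) + (1).
Degrees (1,1,0) ⇒ d ≤ 1.
Solving with deg f ≤ 1: f(k) = k.
Get s_k = R·t_k = -2*k/(k + 1) with R(k) = B(k−1)f(k)/C(k) = k*(k + 2).
Verify: -2/(k**2 + 3*k + 2) matches t_k.

Yes. s_k = - \frac{2 k}{k + 1}.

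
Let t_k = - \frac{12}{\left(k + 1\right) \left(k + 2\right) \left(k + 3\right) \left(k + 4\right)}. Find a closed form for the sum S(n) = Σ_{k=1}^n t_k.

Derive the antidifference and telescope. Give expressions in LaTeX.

Step 1: r(k) = (k + 1)/(k + 5).
A = k + 1, B = k + 5, C = 1.
Set up (k + 1)·f(k+1) − (k + 4)·f(k) − (1) = 0.
deg f ≤ 3 (via 1,1,0).
Solving with deg f ≤ 3: f(k) = k*(k**2 + 6*k + 11)/18.
Certificate R = B(k−1)f/C = k*(k + 4)*(k**2 + 6*k + 11)/18 gives s_k = 2*k*(-k**2 - 6*k - 11)/(3*(k + 1)*(k + 2)*(k + 3)).
Δs = -12/(k**4 + 10*k**3 + 35*k**2 + 50*k + 24), as required.
Evaluate: s_(n+1) = 2*(-n**3 - 9*n**2 - 26*n - 18)/(3*(n**3 + 9*n**2 + 26*n + 24)); subtract s_(1) = -1/2 ⇒ S(n) = n*(-n**2 - 9*n - 26)/(6*(n**3 + 9*n**2 + 26*n + 24)).

S(n) = \frac{n \left(- n^{2} - 9 n - 26\right)}{6 \left(n^{3} + 9 n^{2} + 26 n + 24\right)}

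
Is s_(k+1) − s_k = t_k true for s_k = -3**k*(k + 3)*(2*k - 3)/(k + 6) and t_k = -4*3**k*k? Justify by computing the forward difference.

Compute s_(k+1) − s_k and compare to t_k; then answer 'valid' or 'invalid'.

Invalid: residual 3**(k + 1)*(4*k**2 + 22*k + 3)/(k**2 + 13*k + 42) ≠ 0.

s_(k+1) = -3**(k + 1)*(k + 4)*(2*k - 1)/(k + 7)
s_(k+1) − s_k = 3**k*(-4*k**3 - 40*k**2 - 102*k + 9)/(k**2 + 13*k + 42)
(s_(k+1) − s_k) − t_k = 3**(k + 1)*(4*k**2 + 22*k + 3)/(k**2 + 13*k + 42)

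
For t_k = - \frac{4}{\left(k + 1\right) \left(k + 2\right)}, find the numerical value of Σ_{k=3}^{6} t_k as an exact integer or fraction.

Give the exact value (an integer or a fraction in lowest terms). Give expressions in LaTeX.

t_(k+1)/t_k = (k + 1)/(k + 3).
Take A(k)=k + 1, B(k)=k + 3, C(k)=1.
Need (k + 1)·f(k+1) − (k + 2)·f(k) = 1.
Bound: deg f ≤ 1.
A polynomial solution: f(k) = k.
Then R = B(k−1)f/C = k*(k + 2), so s_k = R(k)·t_k = -4*k/(k + 1).
Verify: -4/(k**2 + 3*k + 2) matches t_k.
Σ_(k=3)^(6) t_k = s_(7) − s_(3) = -7/2 − (-3) = -1/2.

Σ = -1/2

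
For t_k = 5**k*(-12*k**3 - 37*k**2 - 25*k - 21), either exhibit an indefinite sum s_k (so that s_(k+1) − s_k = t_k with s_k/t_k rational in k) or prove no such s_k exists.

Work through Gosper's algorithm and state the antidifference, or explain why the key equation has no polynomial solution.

Ratio r(k) = 5*(12*k**3 + 73*k**2 + 135*k + 95)/(12*k**3 + 37*k**2 + 25*k + 21).
Factor: A=5; B=1; C=k**3 + 37*k**2/12 + 25*k/12 + 7/4.
Solve (5)·f(k+1) − (1)·f(k) = k**3 + 37*k**2/12 + 25*k/12 + 7/4.
Degrees (0,0,3) ⇒ d ≤ 3.
Coefficient equations give f(k) = (3*k**3 - 2*k**2 + 4)/12.
Then R = B(k−1)f/C = (3*k**3 - 2*k**2 + 4)/(12*k**3 + 37*k**2 + 25*k + 21), so s_k = R(k)·t_k = 5**k*(-3*k**3 + 2*k**2 - 4).
Check: Δs_k = 5**k*(-12*k**3 - 37*k**2 - 25*k - 21). ✓

s_k = 5**k*(-3*k**3 + 2*k**2 - 4)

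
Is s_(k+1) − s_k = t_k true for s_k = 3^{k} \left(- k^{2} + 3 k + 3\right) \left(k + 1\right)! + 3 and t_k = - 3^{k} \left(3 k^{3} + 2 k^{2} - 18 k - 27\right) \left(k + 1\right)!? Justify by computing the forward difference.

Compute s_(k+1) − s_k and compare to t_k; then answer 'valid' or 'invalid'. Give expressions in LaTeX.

valid (s_(k+1) − s_k reduces to t_k)

s_(k+1) = 3**(k + 1)*(3*k - (k + 1)**2 + 6)*factorial(k + 2) + 3
s_(k+1) − s_k = -3**k*(3*k**3 + 2*k**2 - 18*k - 27)*factorial(k + 1)
(s_(k+1) − s_k) − t_k = 0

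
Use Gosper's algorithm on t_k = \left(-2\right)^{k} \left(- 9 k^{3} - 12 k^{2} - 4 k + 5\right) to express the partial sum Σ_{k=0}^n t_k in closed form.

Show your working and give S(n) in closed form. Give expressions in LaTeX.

S(n) = - 6 \left(-2\right)^{n} n^{3} - 14 \left(-2\right)^{n} n^{2} - 6 \left(-2\right)^{n} n + 4 \left(-2\right)^{n} + 1

r(k) = 2*(-9*k**3 - 39*k**2 - 55*k - 20)/(9*k**3 + 12*k**2 + 4*k - 5) after simplifying.
Factor: A=-2; B=1; C=k**3 + 4*k**2/3 + 4*k/9 - 5/9.
Need (-2)·f(k+1) − (1)·f(k) = k**3 + 4*k**2/3 + 4*k/9 - 5/9.
Bound: deg f ≤ 3.
Coefficient equations give f(k) = -(3*k**3 - 2*k**2 - 2*k - 1)/9.
So s_k = (B(k−1)f/C)·t_k = (-(3*k**3 - 2*k**2 - 2*k - 1)/(9*k**3 + 12*k**2 + 4*k - 5))·t_k = (-2)**k*(3*k**3 - 2*k**2 - 2*k - 1).
Verify: (-2)**k*(-9*k**3 - 12*k**2 - 4*k + 5) matches t_k.
Evaluate: s_(n+1) = (-2)**(n + 1)*(3*n**3 + 7*n**2 + 3*n - 2); subtract s_(0) = -1 ⇒ S(n) = -6*(-2)**n*n**3 - 14*(-2)**n*n**2 - 6*(-2)**n*n + 4*(-2)**n + 1.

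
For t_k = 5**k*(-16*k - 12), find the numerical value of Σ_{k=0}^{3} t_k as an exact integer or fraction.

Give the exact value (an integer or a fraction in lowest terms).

Step 1: r(k) = 5*(4*k + 7)/(4*k + 3).
So A=5 and B=1, with C=k + 3/4.
Set up (5)·f(k+1) − (1)·f(k) − (k + 3/4) = 0.
Bound: deg f ≤ 1.
A polynomial solution: f(k) = (2*k - 1)/8.
So s_k = (B(k−1)f/C)·t_k = ((2*k - 1)/(2*(4*k + 3)))·t_k = 5**k*(2 - 4*k).
Check: Δs_k = 5**k*(-16*k - 12). ✓
Sum = s_(4) − s_(0); s_(4) = -8750, s_(0) = 2 ⇒ -8752.

Σ = -8752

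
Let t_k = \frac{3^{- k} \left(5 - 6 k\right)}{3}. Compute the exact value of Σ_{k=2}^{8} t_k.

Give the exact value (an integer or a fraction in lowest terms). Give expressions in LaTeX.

The ratio is (6*k + 1)/(3*(6*k - 5)).
Take A(k)=1/3, B(k)=1, C(k)=k - 5/6.
Set up (1/3)·f(k+1) − (1)·f(k) − (k - 5/6) = 0.
Bound: deg f ≤ 1.
A polynomial solution: f(k) = -(3*k - 1)/2.
Certificate R = B(k−1)f/C = -3*(3*k - 1)/(6*k - 5) gives s_k = (3*k - 1)/3**k.
Verify: (5 - 6*k)/(3*3**k) matches t_k.
Evaluate s at k=9 and k=2: 26/19683 and 5/9; difference -10909/19683.

Σ = -10909/19683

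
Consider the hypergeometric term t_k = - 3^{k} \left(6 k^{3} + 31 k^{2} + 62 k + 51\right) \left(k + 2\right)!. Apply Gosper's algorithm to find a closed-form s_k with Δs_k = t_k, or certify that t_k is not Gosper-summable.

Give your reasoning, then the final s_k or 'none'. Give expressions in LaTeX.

Compute t_(k+1)/t_k: get 3*(6*k**4 + 67*k**3 + 289*k**2 + 576*k + 450)/(6*k**3 + 31*k**2 + 62*k + 51).
So A=3*k + 9 and B=1, with C=k**3 + 31*k**2/6 + 31*k/3 + 17/2.
Need (3*k + 9)·f(k+1) − (1)·f(k) = k**3 + 31*k**2/6 + 31*k/3 + 17/2.
deg f ≤ 2 (via 1,0,3).
Coefficient equations give f(k) = (2*k**2 + k + 3)/6.
Then R = B(k−1)f/C = (2*k**2 + k + 3)/(6*k**3 + 31*k**2 + 62*k + 51), so s_k = R(k)·t_k = -3**k*(2*k**2 + k + 3)*factorial(k + 2).
Check: Δs_k = -3**k*(6*k**3 + 31*k**2 + 62*k + 51)*factorial(k + 2). ✓

s_k = - 3^{k} \left(2 k^{2} + k + 3\right) \left(k + 2\right)!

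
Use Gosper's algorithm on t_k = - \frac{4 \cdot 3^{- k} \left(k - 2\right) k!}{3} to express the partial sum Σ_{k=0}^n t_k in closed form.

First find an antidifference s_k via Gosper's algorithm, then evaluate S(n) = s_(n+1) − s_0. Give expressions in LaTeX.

S(n) = 4 - \frac{4 \cdot 3^{- n} \left(n + 1\right)!}{3}

r(k) = (k**2 - 1)/(3*(k - 2)) after simplifying.
Take A(k)=k/3 + 1/3, B(k)=1, C(k)=k - 2.
Set up (k/3 + 1/3)·f(k+1) − (1)·f(k) − (k - 2) = 0.
Bound: deg f ≤ 0.
Coefficient equations give f(k) = 3.
R(k) = B(k−1)·f(k)/C(k) = 3/(k - 2); s_k = R·t_k = -4*factorial(k)/3**k.
s_(k+1) − s_k = -4*(k - 2)*factorial(k)/(3*3**k) = t_k.
Telescope: S(n) = s_(n+1) − s_(0) = -4*3**(-n - 1)*factorial(n + 1) − (-4) = 4 - 4*factorial(n + 1)/(3*3**n).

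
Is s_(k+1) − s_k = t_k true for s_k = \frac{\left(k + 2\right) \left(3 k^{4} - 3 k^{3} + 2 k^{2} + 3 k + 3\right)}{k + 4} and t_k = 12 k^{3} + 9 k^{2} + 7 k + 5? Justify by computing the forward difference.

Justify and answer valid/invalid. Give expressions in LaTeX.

s_(k+1) = (3*k**5 + 18*k**4 + 38*k**3 + 43*k**2 + 38*k + 24)/(k + 5)
s_(k+1) − s_k = (12*k**5 + 99*k**4 + 208*k**3 + 166*k**2 + 125*k + 66)/(k**2 + 9*k + 20)
(s_(k+1) − s_k) − t_k = 2*(-9*k**4 - 60*k**3 - 41*k**2 - 30*k - 17)/(k**2 + 9*k + 20)

Invalid: residual \frac{2 \left(- 9 k^{4} - 60 k^{3} - 41 k^{2} - 30 k - 17\right)}{k^{2} + 9 k + 20} ≠ 0.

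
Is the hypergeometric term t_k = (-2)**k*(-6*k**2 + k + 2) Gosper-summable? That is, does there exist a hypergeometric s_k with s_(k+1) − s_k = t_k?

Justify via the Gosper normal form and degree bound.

r(k) = 2*(-k + 6*(k + 1)**2 - 3)/(-6*k**2 + k + 2) after simplifying.
A = -2, B = 1, C = k**2 - k/6 - 1/3.
f must satisfy (-2)·f(k+1) − (1)·f(k) = k**2 - k/6 - 1/3.
From deg A=0, deg B=0, deg C=2: d=2.
A polynomial solution: f(k) = -k*(2*k - 3)/6.
Get s_k = R·t_k = (-2)**k*k*(2*k - 3) with R(k) = B(k−1)f(k)/C(k) = -k*(2*k - 3)/((2*k + 1)*(3*k - 2)).
s_(k+1) − s_k = (-2)**k*(-6*k**2 + k + 2) = t_k.

Yes. s_k = (-2)**k*k*(2*k - 3).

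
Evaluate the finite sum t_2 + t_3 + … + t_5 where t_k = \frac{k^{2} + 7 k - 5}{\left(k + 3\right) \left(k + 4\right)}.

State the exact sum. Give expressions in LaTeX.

Ratio r(k) = (k + 3)*(7*k + (k + 1)**2 + 2)/((k + 5)*(k**2 + 7*k - 5)).
A = k + 3, B = k + 5, C = k**2 + 7*k - 5.
Key eq: (k + 3)·f(k+1) = (k + 4)·f(k) + (k**2 + 7*k - 5).
d = 2 from the (1,1,2) case.
Solve for f: f(k) = k*(3*k - 8)/3 (degree 2 ≤ 2).
R(k) = B(k−1)·f(k)/C(k) = k*(k + 4)*(3*k - 8)/(3*(k**2 + 7*k - 5)); s_k = R·t_k = k*(3*k - 8)/(3*(k + 3)).
Δs = (k**2 + 7*k - 5)/(k**2 + 7*k + 12), as required.
Telescoping: Σ = s_(6) − s_(2) = 20/9 − (-4/15) = 112/45.

Σ = 112/45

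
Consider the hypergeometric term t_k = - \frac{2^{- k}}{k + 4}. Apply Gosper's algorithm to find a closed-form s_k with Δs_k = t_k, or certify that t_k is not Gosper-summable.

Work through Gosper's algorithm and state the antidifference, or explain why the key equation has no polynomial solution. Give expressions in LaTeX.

r(k) = (k + 4)/(2*(k + 5)) after simplifying.
Gosper form: A/B · C(k+1)/C(k) with A=k/2 + 2, B=k + 5, C=1.
Set up (k/2 + 2)·f(k+1) − (k + 4)·f(k) − (1) = 0.
d = -1 from the (1,1,0) case.
d = -1 < 0 ⇒ no nonzero polynomial f; not summable.

no hypergeometric antidifference exists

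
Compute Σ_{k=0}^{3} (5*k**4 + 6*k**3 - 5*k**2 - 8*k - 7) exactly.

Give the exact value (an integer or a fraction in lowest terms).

Ratio r(k) = (5*k**4 + 26*k**3 + 43*k**2 + 20*k - 9)/(5*k**4 + 6*k**3 - 5*k**2 - 8*k - 7).
A = 1, B = 1, C = k**4 + 6*k**3/5 - k**2 - 8*k/5 - 7/5.
f must satisfy (1)·f(k+1) − (1)·f(k) = k**4 + 6*k**3/5 - k**2 - 8*k/5 - 7/5.
From deg A=0, deg B=0, deg C=4: d=5.
Solve for f: f(k) = k*(k**4 - k**3 - 3*k**2 - 4)/5 (degree 5 ≤ 5).
R(k) = B(k−1)·f(k)/C(k) = k*(k**4 - k**3 - 3*k**2 - 4)/(5*k**4 + 6*k**3 - 5*k**2 - 8*k - 7); s_k = R·t_k = k*(k**4 - k**3 - 3*k**2 - 4).
s_(k+1) − s_k = 5*k**4 + 6*k**3 - 5*k**2 - 8*k - 7 = t_k.
Sum = s_(4) − s_(0); s_(4) = 560, s_(0) = 0 ⇒ 560.

Σ = 560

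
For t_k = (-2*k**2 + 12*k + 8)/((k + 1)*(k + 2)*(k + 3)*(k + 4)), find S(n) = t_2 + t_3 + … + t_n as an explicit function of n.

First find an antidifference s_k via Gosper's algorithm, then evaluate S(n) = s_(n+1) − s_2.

Step 1: r(k) = (k + 1)*(6*k - (k + 1)**2 + 10)/((k + 5)*(-k**2 + 6*k + 4)).
Normal form (A,B,C) = (k + 1, k + 5, k**2 - 6*k - 4).
Set up (k + 1)·f(k+1) − (k + 4)·f(k) − (k**2 - 6*k - 4) = 0.
d = 3 from the (1,1,2) case.
Solving with deg f ≤ 3: f(k) = -k*(k**2 + 10*k + 5)/4.
So s_k = (B(k−1)f/C)·t_k = (-k*(k + 4)*(k**2 + 10*k + 5)/(4*(k**2 - 6*k - 4)))·t_k = k*(k**2 + 10*k + 5)/(2*(k + 1)*(k + 2)*(k + 3)).
s_(k+1) − s_k = 2*(-k**2 + 6*k + 4)/(k**4 + 10*k**3 + 35*k**2 + 50*k + 24) = t_k.
Evaluate: s_(n+1) = (n**3 + 13*n**2 + 28*n + 16)/(2*(n**3 + 9*n**2 + 26*n + 24)); subtract s_(2) = 29/60 ⇒ S(n) = (n**3 + 129*n**2 + 86*n - 216)/(60*(n**3 + 9*n**2 + 26*n + 24)).

S(n) = (n**3 + 129*n**2 + 86*n - 216)/(60*(n**3 + 9*n**2 + 26*n + 24))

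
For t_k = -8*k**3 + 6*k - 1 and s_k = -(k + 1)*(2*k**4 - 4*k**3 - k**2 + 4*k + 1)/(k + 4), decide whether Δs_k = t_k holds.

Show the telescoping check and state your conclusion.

s_(k+1) = (-2*k**5 - 8*k**4 - 7*k**3 + 4*k**2 + 2*k - 4)/(k + 5)
s_(k+1) − s_k = (-8*k**5 - 54*k**4 - 46*k**3 + 38*k**2 + 30*k - 11)/(k**2 + 9*k + 20)
(s_(k+1) − s_k) − t_k = 3*(6*k**4 + 36*k**3 - 5*k**2 - 27*k + 3)/(k**2 + 9*k + 20)

Invalid: residual 3*(6*k**4 + 36*k**3 - 5*k**2 - 27*k + 3)/(k**2 + 9*k + 20) ≠ 0.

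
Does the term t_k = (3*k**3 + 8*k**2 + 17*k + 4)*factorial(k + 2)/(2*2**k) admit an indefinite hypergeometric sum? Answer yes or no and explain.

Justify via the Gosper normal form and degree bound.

Yes. s_k = (k - 1)*(3*k + 2)*factorial(k + 2)/2**k.

t_(k+1)/t_k = (3*k**4 + 26*k**3 + 93*k**2 + 158*k + 96)/(2*(3*k**3 + 8*k**2 + 17*k + 4)).
A = k/2 + 3/2, B = 1, C = k**3 + 8*k**2/3 + 17*k/3 + 4/3.
f must satisfy (k/2 + 3/2)·f(k+1) − (1)·f(k) = k**3 + 8*k**2/3 + 17*k/3 + 4/3.
Degrees (1,0,3) ⇒ d ≤ 2.
A polynomial solution: f(k) = 2*(k - 1)*(3*k + 2)/3.
Get s_k = R·t_k = (k - 1)*(3*k + 2)*factorial(k + 2)/2**k with R(k) = B(k−1)f(k)/C(k) = 2*(k - 1)*(3*k + 2)/(3*k**3 + 8*k**2 + 17*k + 4).
Verify: (3*k**3 + 8*k**2 + 17*k + 4)*factorial(k + 2)/(2*2**k) matches t_k.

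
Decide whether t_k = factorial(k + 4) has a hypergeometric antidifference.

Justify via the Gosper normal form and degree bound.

No — t_k has no hypergeometric antidifference.

Compute t_(k+1)/t_k: get k + 5.
Take A(k)=k + 5, B(k)=1, C(k)=1.
Set up (k + 5)·f(k+1) − (1)·f(k) − (1) = 0.
Bound: deg f ≤ -1.
Negative degree bound (-1): no f exists, t_k not Gosper-summable.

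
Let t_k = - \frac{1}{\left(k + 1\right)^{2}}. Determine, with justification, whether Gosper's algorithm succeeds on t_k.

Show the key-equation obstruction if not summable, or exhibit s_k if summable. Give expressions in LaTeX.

r(k) = (k + 1)**2/(k + 2)**2 after simplifying.
So A=k**2 + 2*k + 1 and B=k**2 + 4*k + 4, with C=1.
Need (k**2 + 2*k + 1)·f(k+1) − (k**2 + 2*k + 1)·f(k) = 1.
Bound: deg f ≤ 0.
f = c0 ⇒ A·f(k+1) − B(k−1)·f(k) − C = -1. The system {-1 = 0} is inconsistent; no antidifference.

No — key equation has no polynomial f.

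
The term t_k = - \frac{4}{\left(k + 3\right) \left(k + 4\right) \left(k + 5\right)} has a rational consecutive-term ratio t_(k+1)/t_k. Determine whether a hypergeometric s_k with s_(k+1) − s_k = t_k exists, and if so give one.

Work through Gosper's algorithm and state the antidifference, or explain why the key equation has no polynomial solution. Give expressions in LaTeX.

Ratio r(k) = (k + 3)/(k + 6).
Normal form (A,B,C) = (k + 3, k + 6, 1).
f must satisfy (k + 3)·f(k+1) − (k + 5)·f(k) = 1.
d = 2 from the (1,1,0) case.
Solving with deg f ≤ 2: f(k) = k*(k + 7)/24.
So s_k = (B(k−1)f/C)·t_k = (k*(k + 5)*(k + 7)/24)·t_k = k*(-k - 7)/(6*(k + 3)*(k + 4)).
Verify: -4/(k**3 + 12*k**2 + 47*k + 60) matches t_k.

s_k = \frac{k \left(- k - 7\right)}{6 \left(k + 3\right) \left(k + 4\right)}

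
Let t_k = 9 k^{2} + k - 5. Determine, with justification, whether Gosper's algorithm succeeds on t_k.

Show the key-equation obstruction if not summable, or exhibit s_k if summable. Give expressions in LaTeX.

r(k) = (k + 9*(k + 1)**2 - 4)/(9*k**2 + k - 5) after simplifying.
Gosper form: A/B · C(k+1)/C(k) with A=1, B=1, C=k**2 + k/9 - 5/9.
f must satisfy (1)·f(k+1) − (1)·f(k) = k**2 + k/9 - 5/9.
d = 3 from the (0,0,2) case.
A polynomial solution: f(k) = k*(k - 2)*(3*k + 2)/9.
Certificate R = B(k−1)f/C = k*(k - 2)*(3*k + 2)/(9*k**2 + k - 5) gives s_k = k*(3*k**2 - 4*k - 4).
Check: Δs_k = 9*k**2 + k - 5. ✓

Yes. s_k = k \left(3 k^{2} - 4 k - 4\right).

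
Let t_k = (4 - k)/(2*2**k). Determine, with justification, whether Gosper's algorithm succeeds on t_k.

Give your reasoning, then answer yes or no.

Step 1: r(k) = (k - 3)/(2*(k - 4)).
Take A(k)=1/2, B(k)=1, C(k)=k - 4.
f must satisfy (1/2)·f(k+1) − (1)·f(k) = k - 4.
Bound: deg f ≤ 1.
Solving with deg f ≤ 1: f(k) = -2*(k - 3).
R(k) = B(k−1)·f(k)/C(k) = -2*(k - 3)/(k - 4); s_k = R·t_k = (k - 3)/2**k.
s_(k+1) − s_k = (4 - k)/(2*2**k) = t_k.

Yes. s_k = (k - 3)/2**k.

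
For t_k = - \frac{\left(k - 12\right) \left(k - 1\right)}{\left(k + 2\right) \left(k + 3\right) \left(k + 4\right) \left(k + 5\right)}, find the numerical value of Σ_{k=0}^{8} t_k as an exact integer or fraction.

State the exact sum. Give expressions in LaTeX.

Step 1: r(k) = k*(k - 11)*(k + 2)/((k - 12)*(k - 1)*(k + 6)).
A = k + 2, B = k + 6, C = k**2 - 13*k + 12.
Solve (k + 2)·f(k+1) − (k + 5)·f(k) = k**2 - 13*k + 12.
deg f ≤ 3 (via 1,1,2).
Solving with deg f ≤ 3: f(k) = k*(k**2 - 3*k + 74)/12.
R(k) = B(k−1)·f(k)/C(k) = k*(k + 5)*(k**2 - 3*k + 74)/(12*(k - 12)*(k - 1)); s_k = R·t_k = k*(-k**2 + 3*k - 74)/(12*(k**3 + 9*k**2 + 26*k + 24)).
Verify: (-k**2 + 13*k - 12)/(k**4 + 14*k**3 + 71*k**2 + 154*k + 120) matches t_k.
Evaluate s at k=9 and k=0: -8/143 and 0; difference -8/143.

Σ = -8/143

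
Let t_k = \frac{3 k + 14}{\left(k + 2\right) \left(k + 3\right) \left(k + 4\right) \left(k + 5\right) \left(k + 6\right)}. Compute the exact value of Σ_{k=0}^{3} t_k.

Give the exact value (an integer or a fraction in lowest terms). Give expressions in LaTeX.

r(k) = (k + 2)*(3*k + 17)/((k + 7)*(3*k + 14)) after simplifying.
Take A(k)=k + 2, B(k)=k + 7, C(k)=k + 14/3.
Solve (k + 2)·f(k+1) − (k + 6)·f(k) = k + 14/3.
Bound: deg f ≤ 4.
Solve for f: f(k) = k*(k + 4)*(k**2 + 10*k + 31)/90 (degree 4 ≤ 4).
Then R = B(k−1)f/C = k*(k + 4)*(k + 6)*(k**2 + 10*k + 31)/(30*(3*k + 14)), so s_k = R(k)·t_k = k*(k**2 + 10*k + 31)/(30*(k**3 + 10*k**2 + 31*k + 30)).
s_(k+1) − s_k = (3*k + 14)/(k**5 + 20*k**4 + 155*k**3 + 580*k**2 + 1044*k + 720) = t_k.
Sum = s_(4) − s_(0); s_(4) = 29/945, s_(0) = 0 ⇒ 29/945.

Σ = 29/945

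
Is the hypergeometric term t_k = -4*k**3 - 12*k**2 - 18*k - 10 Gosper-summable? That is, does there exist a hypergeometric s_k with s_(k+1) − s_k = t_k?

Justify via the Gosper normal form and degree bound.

r(k) = (2*k**3 + 12*k**2 + 27*k + 22)/(2*k**3 + 6*k**2 + 9*k + 5) after simplifying.
So A=1 and B=1, with C=k**3 + 3*k**2 + 9*k/2 + 5/2.
Solve (1)·f(k+1) − (1)·f(k) = k**3 + 3*k**2 + 9*k/2 + 5/2.
d = 4 from the (0,0,3) case.
Solve for f: f(k) = k*(k + 1)*(k**2 + k + 3)/4 (degree 4 ≤ 4).
Then R = B(k−1)f/C = k*(k**2 + k + 3)/(2*(2*k**2 + 4*k + 5)), so s_k = R(k)·t_k = k*(-k**3 - 2*k**2 - 4*k - 3).
Verify: -4*k**3 - 12*k**2 - 18*k - 10 matches t_k.

Yes. s_k = k*(-k**3 - 2*k**2 - 4*k - 3).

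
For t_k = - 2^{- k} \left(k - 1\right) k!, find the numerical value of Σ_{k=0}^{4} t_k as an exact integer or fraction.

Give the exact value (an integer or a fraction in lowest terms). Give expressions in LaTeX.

Σ = -11/2

Step 1: r(k) = k*(k + 1)/(2*(k - 1)).
A = k/2 + 1/2, B = 1, C = k - 1.
Solve (k/2 + 1/2)·f(k+1) − (1)·f(k) = k - 1.
Bound: deg f ≤ 0.
A polynomial solution: f(k) = 2.
So s_k = (B(k−1)f/C)·t_k = (2/(k - 1))·t_k = -2**(1 - k)*factorial(k).
s_(k+1) − s_k = -(k - 1)*factorial(k)/2**k = t_k.
Evaluate s at k=5 and k=0: -15/2 and -2; difference -11/2.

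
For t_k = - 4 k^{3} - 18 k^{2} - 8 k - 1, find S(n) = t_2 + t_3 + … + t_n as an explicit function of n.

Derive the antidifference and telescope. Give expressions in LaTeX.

The ratio is (4*k**3 + 30*k**2 + 56*k + 31)/(4*k**3 + 18*k**2 + 8*k + 1).
Take A(k)=1, B(k)=1, C(k)=k**3 + 9*k**2/2 + 2*k + 1/4.
Solve (1)·f(k+1) − (1)·f(k) = k**3 + 9*k**2/2 + 2*k + 1/4.
Bound: deg f ≤ 4.
Coefficient equations give f(k) = k**2*(k**2 + 4*k - 4)/4.
Get s_k = R·t_k = k**2*(-k**2 - 4*k + 4) with R(k) = B(k−1)f(k)/C(k) = k**2*(k**2 + 4*k - 4)/(4*k**3 + 18*k**2 + 8*k + 1).
Δs = -4*k**3 - 18*k**2 - 8*k - 1, as required.
Σ_(k=2)^n t_k = s_(n+1) − s_(2) = (-n**4 - 8*n**3 - 14*n**2 - 8*n - 1) − (-32), i.e. -n**4 - 8*n**3 - 14*n**2 - 8*n + 31.

S(n) = - n^{4} - 8 n^{3} - 14 n^{2} - 8 n + 31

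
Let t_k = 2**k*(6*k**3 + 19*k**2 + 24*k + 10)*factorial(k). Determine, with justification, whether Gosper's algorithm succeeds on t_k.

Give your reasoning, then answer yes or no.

Compute t_(k+1)/t_k: get 2*(6*k**4 + 43*k**3 + 117*k**2 + 139*k + 59)/(6*k**3 + 19*k**2 + 24*k + 10).
A = 2*k + 2, B = 1, C = k**3 + 19*k**2/6 + 4*k + 5/3.
Set up (2*k + 2)·f(k+1) − (1)·f(k) − (k**3 + 19*k**2/6 + 4*k + 5/3) = 0.
Degrees (1,0,3) ⇒ d ≤ 2.
A polynomial solution: f(k) = k*(3*k + 2)/6.
So s_k = (B(k−1)f/C)·t_k = (k*(3*k + 2)/(6*k**3 + 19*k**2 + 24*k + 10))·t_k = 2**k*k*(3*k + 2)*factorial(k).
s_(k+1) − s_k = 2**k*(6*k**3 + 19*k**2 + 24*k + 10)*factorial(k) = t_k.

Yes. s_k = 2**k*k*(3*k + 2)*factorial(k).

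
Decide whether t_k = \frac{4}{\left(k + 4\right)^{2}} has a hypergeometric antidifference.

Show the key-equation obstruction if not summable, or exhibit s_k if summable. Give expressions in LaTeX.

No — key equation has no polynomial f.

t_(k+1)/t_k = (k + 4)**2/(k + 5)**2.
Factor: A=k**2 + 8*k + 16; B=k**2 + 10*k + 25; C=1.
Set up (k**2 + 8*k + 16)·f(k+1) − (k**2 + 8*k + 16)·f(k) − (1) = 0.
Degrees (2,2,0) ⇒ d ≤ 0.
Write f(k) = c0. Then LHS − RHS = -1, requiring -1 = 0: contradictory. No certificate.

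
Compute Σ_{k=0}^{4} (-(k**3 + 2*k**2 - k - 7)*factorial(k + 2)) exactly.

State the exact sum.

t_(k+1)/t_k = (k**4 + 8*k**3 + 21*k**2 + 13*k - 15)/(k**3 + 2*k**2 - k - 7).
Normal form (A,B,C) = (k + 3, 1, k**3 + 2*k**2 - k - 7).
Need (k + 3)·f(k+1) − (1)·f(k) = k**3 + 2*k**2 - k - 7.
d = 2 from the (1,0,3) case.
Solving with deg f ≤ 2: f(k) = k**2 - 2*k - 2.
So s_k = (B(k−1)f/C)·t_k = ((k**2 - 2*k - 2)/(k**3 + 2*k**2 - k - 7))·t_k = (-k**2 + 2*k + 2)*factorial(k + 2).
s_(k+1) − s_k = -(k**3 + 2*k**2 - k - 7)*factorial(k + 2) = t_k.
Σ_(k=0)^(4) t_k = s_(5) − s_(0) = -65520 − (4) = -65524.

Σ = -65524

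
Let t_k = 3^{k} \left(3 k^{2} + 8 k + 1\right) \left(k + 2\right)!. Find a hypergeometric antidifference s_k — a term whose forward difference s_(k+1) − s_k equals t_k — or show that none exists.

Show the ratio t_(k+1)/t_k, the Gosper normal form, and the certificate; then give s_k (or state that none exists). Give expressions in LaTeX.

s_k = 3^{k} \left(k - 1\right) \left(k + 2\right)!

Step 1: r(k) = 3*(3*k**3 + 23*k**2 + 54*k + 36)/(3*k**2 + 8*k + 1).
So A=3*k + 9 and B=1, with C=k**2 + 8*k/3 + 1/3.
Need (3*k + 9)·f(k+1) − (1)·f(k) = k**2 + 8*k/3 + 1/3.
d = 1 from the (1,0,2) case.
Coefficient equations give f(k) = (k - 1)/3.
Certificate R = B(k−1)f/C = (k - 1)/(3*k**2 + 8*k + 1) gives s_k = 3**k*(k - 1)*factorial(k + 2).
Verify: 3**k*(3*k**2 + 8*k + 1)*factorial(k + 2) matches t_k.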